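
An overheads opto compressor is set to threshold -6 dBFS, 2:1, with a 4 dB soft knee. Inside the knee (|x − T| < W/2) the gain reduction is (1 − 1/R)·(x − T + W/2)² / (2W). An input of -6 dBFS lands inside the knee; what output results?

-6.25 dBFS

x − T + W/2 = -6 − (-6) + 2 = 2.
GR = (1 − 1/2) × 2² / 8 = 0.5 × 4 / 8 = 0.25 dB.
Output = -6 − 0.25 = -6.25 dBFS.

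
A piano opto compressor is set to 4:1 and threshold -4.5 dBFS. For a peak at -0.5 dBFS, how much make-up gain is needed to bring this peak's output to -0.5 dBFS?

3 dB

Overshoot 4 dB → 4/4 = 1 dB after compression, so the compressed level is -4.5 + 1 = -3.5 dBFS.
Make-up = target − compressed = -0.5 − (-3.5) = 3 dB.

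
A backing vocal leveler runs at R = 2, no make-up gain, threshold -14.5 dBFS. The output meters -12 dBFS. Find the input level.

-9.5 dBFS

Post-compression overshoot = -12 − (-14.5) = 2.5 dB.
Before 2:1 compression the overshoot was 2.5 × 2 = 5 dB, so input = -14.5 + 5 = -9.5 dBFS.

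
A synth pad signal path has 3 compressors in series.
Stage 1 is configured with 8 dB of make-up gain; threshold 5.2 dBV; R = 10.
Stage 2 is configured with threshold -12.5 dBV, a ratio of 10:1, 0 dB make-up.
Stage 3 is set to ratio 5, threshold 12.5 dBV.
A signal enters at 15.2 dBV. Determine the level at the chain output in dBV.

-9.83 dBV

Stage 1: 15.2 dBV is 10 dB over 5.2 dBV; at 10:1 that becomes 1 dB over, giving 6.2 dBV; +8 dB make-up → 14.2 dBV.
Stage 2: overshoot 26.7 dB → 26.7/10 = 2.67 dB → -9.83 dBV.
Stage 3: -9.83 dBV is at or below the 12.5 dBV threshold — no compression; output -9.83 dBV.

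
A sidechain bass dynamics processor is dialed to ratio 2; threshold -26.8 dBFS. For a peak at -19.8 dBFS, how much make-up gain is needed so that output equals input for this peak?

3.5 dB

Without make-up, output = threshold + overshoot/2 = -26.8 + 3.5 = -23.3 dBFS.
Gap to target: 3.5 dB.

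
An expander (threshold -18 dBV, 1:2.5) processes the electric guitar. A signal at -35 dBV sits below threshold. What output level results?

-60.5 dBV

Undershoot = (-18) − (-35) = 17 dB.
At 1:2.5, that expands to 42.5 dB under threshold.
Output = -18 − 42.5 = -60.5 dBV.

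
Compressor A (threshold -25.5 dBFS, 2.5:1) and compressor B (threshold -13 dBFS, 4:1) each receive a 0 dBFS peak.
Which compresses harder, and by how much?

A: GR = 25.5 − 25.5/2.5 = 15.3 dB.
B: GR = 13 − 13/4 = 9.75 dB.
A applies 5.55 dB more gain reduction.

A, by 5.55 dB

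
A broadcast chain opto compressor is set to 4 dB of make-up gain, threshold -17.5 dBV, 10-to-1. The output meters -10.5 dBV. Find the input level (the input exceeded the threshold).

Stripping the +4 dB make-up gives -14.5 dBV at the gain stage.
Post-compression overshoot = -14.5 − (-17.5) = 3 dB.
Input overshoot = R × output overshoot = 30 dB → input = -17.5 + 30 = 12.5 dBV.

12.5 dBV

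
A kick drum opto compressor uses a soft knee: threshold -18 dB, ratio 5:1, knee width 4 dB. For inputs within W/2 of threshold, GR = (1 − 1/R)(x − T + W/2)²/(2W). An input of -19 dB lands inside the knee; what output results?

-19.1 dB

x − T + W/2 = -19 − (-18) + 2 = 1.
GR = (1 − 1/5) × 1² / 8 = 0.8 × 1 / 8 = 0.1 dB.
Output = -19 − 0.1 = -19.1 dB.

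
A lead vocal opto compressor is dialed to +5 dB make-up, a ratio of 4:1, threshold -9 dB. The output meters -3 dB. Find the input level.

-5 dB

Remove make-up: -3 − 5 = -8 dB.
Post-compression overshoot = -8 − (-9) = 1 dB.
Input overshoot = R × output overshoot = 4 dB → input = -9 + 4 = -5 dB.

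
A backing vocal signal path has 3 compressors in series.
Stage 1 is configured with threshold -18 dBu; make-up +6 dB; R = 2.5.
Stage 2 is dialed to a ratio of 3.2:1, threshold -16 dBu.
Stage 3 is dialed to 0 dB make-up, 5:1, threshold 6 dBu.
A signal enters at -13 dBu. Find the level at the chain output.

Stage 1: -13 dBu is 5 dB over -18 dBu; at 2.5:1 that becomes 2 dB over, giving -16 dBu; +6 dB make-up → -10 dBu.
Stage 2: -10 dBu is 6 dB over -16 dBu; at 3.2:1 that becomes 1.875 dB over, giving -14.125 dBu.
Stage 3: -14.125 dBu is at or below the 6 dBu threshold — no compression; output -14.125 dBu.

-14.125 dBu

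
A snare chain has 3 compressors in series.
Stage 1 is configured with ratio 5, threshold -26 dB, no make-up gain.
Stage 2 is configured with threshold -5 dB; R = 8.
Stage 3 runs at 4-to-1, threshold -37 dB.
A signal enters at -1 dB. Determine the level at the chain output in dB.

Stage 1: -1 dB is 25 dB over -26 dB; at 5:1 that becomes 5 dB over, giving -21 dB.
Stage 2: -21 dB ≤ -5 dB, so stage 2 doesn't engage; output -21 dB.
Stage 3: 16 dB above -37 dB, reduced 4:1 to 4 dB above → -33 dB.

-33 dB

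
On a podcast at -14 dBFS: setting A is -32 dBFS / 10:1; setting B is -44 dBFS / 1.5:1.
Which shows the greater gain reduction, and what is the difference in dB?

A, by 6.2 dB

A: overshoot 18 dB → output overshoot 1.8 dB → GR 16.2 dB.
B: overshoot 30 dB → output overshoot 20 dB → GR 10 dB.
A reduces 6.2 dB more.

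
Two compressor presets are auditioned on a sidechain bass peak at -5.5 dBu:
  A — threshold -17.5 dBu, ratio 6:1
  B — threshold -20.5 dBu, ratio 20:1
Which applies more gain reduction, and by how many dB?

A: GR = 12 − 12/6 = 10 dB.
B: GR = 15 − 15/20 = 14.25 dB.
B applies 4.25 dB more gain reduction.

B, by 4.25 dB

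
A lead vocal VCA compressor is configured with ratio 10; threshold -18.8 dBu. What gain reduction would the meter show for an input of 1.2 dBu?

18 dB

Overshoot = 1.2 − (-18.8) = 20 dB.
At 10:1, output sits 20/10 = 2 dB above threshold.
So the signal is attenuated by 20 − 2 = 18 dB.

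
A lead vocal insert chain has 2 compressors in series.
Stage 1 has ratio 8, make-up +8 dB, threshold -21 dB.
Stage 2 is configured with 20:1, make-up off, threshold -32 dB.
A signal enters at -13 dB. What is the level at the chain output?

Stage 1: -13 dB is 8 dB over -21 dB; at 8:1 that becomes 1 dB over, giving -20 dB; +8 dB make-up → -12 dB.
Stage 2: -12 dB is 20 dB over -32 dB; at 20:1 that becomes 1 dB over, giving -31 dB.

-31 dB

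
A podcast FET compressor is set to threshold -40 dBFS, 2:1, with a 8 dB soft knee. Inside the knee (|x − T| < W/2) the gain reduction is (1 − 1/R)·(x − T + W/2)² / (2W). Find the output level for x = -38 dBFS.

-39.125 dBFS

x − T + W/2 = -38 − (-40) + 4 = 6.
GR = (1 − 1/2) × 6² / 16 = 0.5 × 36 / 16 = 1.125 dB.
Output = -38 − 1.125 = -39.125 dBFS.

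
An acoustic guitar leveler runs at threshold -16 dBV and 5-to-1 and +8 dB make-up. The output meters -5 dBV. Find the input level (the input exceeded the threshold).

Remove make-up: -5 − 8 = -13 dBV.
That's 3 dB above the -16 dBV threshold.
Input overshoot = R × output overshoot = 15 dB → input = -16 + 15 = -1 dBV.

-1 dBV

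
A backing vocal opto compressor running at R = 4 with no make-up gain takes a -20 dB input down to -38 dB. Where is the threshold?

Let T be the threshold. Output overshoot = (input overshoot)/R, so -38 − T = (-20 − T)/4.
4·(-38 − T) = -20 − T → 3·T = -152 − (-20) = -132.
T = -132/3 = -44 dB.

-44 dB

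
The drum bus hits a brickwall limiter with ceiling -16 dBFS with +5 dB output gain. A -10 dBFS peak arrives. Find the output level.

-11 dBFS

The limiter clamps the peak to its -16 dBFS ceiling.
Output gain then adds 5 dB: -16 + 5 = -11 dBFS.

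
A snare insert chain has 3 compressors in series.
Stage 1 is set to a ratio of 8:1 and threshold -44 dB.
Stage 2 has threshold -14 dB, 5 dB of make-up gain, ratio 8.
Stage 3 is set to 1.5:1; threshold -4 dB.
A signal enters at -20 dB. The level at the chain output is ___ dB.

Stage 1: -20 dB is 24 dB over -44 dB; at 8:1 that becomes 3 dB over, giving -41 dB.
Stage 2: -41 dB ≤ -14 dB, so stage 2 doesn't engage; make-up brings it to -36 dB.
Stage 3: below threshold (-36 ≤ -4); passes unchanged; output -36 dB.

-36 dB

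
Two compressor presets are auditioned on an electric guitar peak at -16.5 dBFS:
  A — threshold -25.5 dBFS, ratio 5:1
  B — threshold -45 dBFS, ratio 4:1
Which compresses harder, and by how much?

B, by 14.175 dB

A: 9 dB over, compressed to 1.8 dB over, so 7.2 dB of GR.
B: 28.5 dB over, compressed to 7.125 dB over, so 21.375 dB of GR.
Difference: 14.175 dB in favour of B.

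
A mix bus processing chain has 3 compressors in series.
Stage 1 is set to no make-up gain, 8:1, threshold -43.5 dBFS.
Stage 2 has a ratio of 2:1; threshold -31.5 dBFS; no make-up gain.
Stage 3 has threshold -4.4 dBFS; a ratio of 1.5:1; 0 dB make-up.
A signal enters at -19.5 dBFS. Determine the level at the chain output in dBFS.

Stage 1: -19.5 dBFS is 24 dB over -43.5 dBFS; at 8:1 that becomes 3 dB over, giving -40.5 dBFS.
Stage 2: below threshold (-40.5 ≤ -31.5); passes unchanged; output -40.5 dBFS.
Stage 3: -40.5 dBFS is at or below the -4.4 dBFS threshold — no compression; output -40.5 dBFS.

-40.5 dBFS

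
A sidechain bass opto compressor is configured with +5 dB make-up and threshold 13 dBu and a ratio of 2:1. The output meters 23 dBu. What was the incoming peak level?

23 dBu

Remove make-up: 23 − 5 = 18 dBu.
The compressed level sits 18 − 13 = 5 dB over threshold.
Undo the ratio: input overshoot = 5 × 2 = 10 dB, giving input = 23 dBu.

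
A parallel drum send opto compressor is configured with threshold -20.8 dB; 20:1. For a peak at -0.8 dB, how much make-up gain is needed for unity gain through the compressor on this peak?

Without make-up, output = threshold + overshoot/20 = -20.8 + 1 = -19.8 dB.
Gap to target: 19 dB.

19 dB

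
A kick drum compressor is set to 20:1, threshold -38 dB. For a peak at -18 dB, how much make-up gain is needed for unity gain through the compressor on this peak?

Overshoot 20 dB → 20/20 = 1 dB after compression, so the compressed level is -38 + 1 = -37 dB.
Make-up = target − compressed = -18 − (-37) = 19 dB.

19 dB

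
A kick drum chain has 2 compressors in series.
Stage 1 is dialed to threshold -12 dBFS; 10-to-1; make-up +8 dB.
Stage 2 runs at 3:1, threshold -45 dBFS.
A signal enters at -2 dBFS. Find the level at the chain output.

-31 dBFS

Stage 1: 10 dB above -12 dBFS, reduced 10:1 to 1 dB above → -11 dBFS; +8 dB make-up → -3 dBFS.
Stage 2: -3 dBFS is 42 dB over -45 dBFS; at 3:1 that becomes 14 dB over, giving -31 dBFS.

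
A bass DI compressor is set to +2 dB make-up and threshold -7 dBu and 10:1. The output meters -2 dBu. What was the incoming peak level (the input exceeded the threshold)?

23 dBu

Remove make-up: -2 − 2 = -4 dBu.
That's 3 dB above the -7 dBu threshold.
Input overshoot = R × output overshoot = 30 dB → input = -7 + 30 = 23 dBu.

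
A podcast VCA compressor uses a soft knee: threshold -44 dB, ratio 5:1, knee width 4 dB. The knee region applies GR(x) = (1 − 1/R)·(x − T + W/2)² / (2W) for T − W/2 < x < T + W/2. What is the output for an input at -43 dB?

-43.9 dB

x − T + W/2 = -43 − (-44) + 2 = 3.
GR = (1 − 1/5) × 3² / 8 = 0.8 × 9 / 8 = 0.9 dB.
Output = -43 − 0.9 = -43.9 dB.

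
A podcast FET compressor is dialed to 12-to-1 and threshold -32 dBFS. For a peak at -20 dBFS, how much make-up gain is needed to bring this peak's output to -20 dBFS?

The peak compresses to -32 + 12/12 = -31 dBFS.
To reach -20 dBFS requires -20 − (-31) = 11 dB of make-up.

11 dB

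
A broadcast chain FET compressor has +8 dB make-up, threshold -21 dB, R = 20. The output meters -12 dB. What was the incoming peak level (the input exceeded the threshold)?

-1 dB

Before make-up, the level was -12 − 8 = -20 dB.
The compressed level sits -20 − (-21) = 1 dB over threshold.
Undo the ratio: input overshoot = 1 × 20 = 20 dB, giving input = -1 dB.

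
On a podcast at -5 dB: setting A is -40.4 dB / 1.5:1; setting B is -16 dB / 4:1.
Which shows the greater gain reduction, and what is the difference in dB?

A: overshoot 35.4 dB → output overshoot 23.6 dB → GR 11.8 dB.
B: overshoot 11 dB → output overshoot 2.75 dB → GR 8.25 dB.
A reduces 3.55 dB more.

A, by 3.55 dB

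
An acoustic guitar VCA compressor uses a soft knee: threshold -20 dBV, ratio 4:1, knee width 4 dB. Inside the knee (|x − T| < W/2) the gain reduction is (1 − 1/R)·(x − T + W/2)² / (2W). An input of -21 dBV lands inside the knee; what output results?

-21.09375 dBV

x − T + W/2 = -21 − (-20) + 2 = 1.
GR = (1 − 1/4) × 1² / 8 = 0.75 × 1 / 8 = 0.09375 dB.
Output = -21 − 0.09375 = -21.09375 dBV.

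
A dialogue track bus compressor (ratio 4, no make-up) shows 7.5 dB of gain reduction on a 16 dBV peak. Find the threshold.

6 dBV

Gain reduction = 16 − 8.5 = 7.5 dB; output overshoot = GR / (R − 1) = 7.5 / 3 = 2.5 dB.
Threshold = output − output overshoot = 8.5 − 2.5 = 6 dBV.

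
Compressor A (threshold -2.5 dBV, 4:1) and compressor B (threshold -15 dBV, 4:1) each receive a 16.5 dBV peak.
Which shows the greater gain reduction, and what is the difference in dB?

A: 19 dB over, compressed to 4.75 dB over, so 14.25 dB of GR.
B: 31.5 dB over, compressed to 7.875 dB over, so 23.625 dB of GR.
B applies 9.375 dB more gain reduction.

B, by 9.375 dB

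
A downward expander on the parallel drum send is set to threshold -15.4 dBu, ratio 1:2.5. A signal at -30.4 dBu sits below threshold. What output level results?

-52.9 dBu

Undershoot = (-15.4) − (-30.4) = 15 dB.
At 1:2.5, that expands to 37.5 dB under threshold.
Output = -15.4 − 37.5 = -52.9 dBu.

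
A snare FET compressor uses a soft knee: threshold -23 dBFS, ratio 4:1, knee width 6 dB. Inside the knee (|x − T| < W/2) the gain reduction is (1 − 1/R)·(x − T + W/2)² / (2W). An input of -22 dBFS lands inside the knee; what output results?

-23 dBFS

x − T + W/2 = -22 − (-23) + 3 = 4.
GR = (1 − 1/4) × 4² / 12 = 0.75 × 16 / 12 = 1 dB.
Output = -22 − 1 = -23 dBFS.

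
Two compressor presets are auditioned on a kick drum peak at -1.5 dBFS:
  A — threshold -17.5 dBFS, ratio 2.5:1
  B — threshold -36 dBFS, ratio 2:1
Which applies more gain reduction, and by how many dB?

A: overshoot 16 dB → output overshoot 6.4 dB → GR 9.6 dB.
B: overshoot 34.5 dB → output overshoot 17.25 dB → GR 17.25 dB.
Difference: 7.65 dB in favour of B.

B, by 7.65 dB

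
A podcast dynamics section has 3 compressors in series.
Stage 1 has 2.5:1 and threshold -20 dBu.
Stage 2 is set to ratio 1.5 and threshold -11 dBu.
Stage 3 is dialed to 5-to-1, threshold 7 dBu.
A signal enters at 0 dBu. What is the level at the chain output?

Stage 1: overshoot 20 dB → 20/2.5 = 8 dB → -12 dBu.
Stage 2: -12 dBu ≤ -11 dBu, so stage 2 doesn't engage; output -12 dBu.
Stage 3: -12 dBu is at or below the 7 dBu threshold — no compression; output -12 dBu.

-12 dBu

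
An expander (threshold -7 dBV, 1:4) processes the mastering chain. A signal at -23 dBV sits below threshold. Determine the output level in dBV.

-71 dBV

The input is 16 dB below the -7 dBV threshold.
A 1:4 expander multiplies undershoot by 4: 16 × 4 = 64 dB below threshold.
Output = -7 − 64 = -71 dBV.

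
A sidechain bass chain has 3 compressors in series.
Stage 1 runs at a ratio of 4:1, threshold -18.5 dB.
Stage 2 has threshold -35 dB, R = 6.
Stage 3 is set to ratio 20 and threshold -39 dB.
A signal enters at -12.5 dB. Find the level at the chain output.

Stage 1: -12.5 dB is 6 dB over -18.5 dB; at 4:1 that becomes 1.5 dB over, giving -17 dB.
Stage 2: 18 dB above -35 dB, reduced 6:1 to 3 dB above → -32 dB.
Stage 3: -32 dB is 7 dB over -39 dB; at 20:1 that becomes 0.35 dB over, giving -38.65 dB.

-38.65 dB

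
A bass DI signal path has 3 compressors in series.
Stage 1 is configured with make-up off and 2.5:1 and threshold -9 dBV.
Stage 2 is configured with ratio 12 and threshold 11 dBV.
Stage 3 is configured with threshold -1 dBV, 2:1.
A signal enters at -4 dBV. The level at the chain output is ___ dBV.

Stage 1: -4 dBV is 5 dB over -9 dBV; at 2.5:1 that becomes 2 dB over, giving -7 dBV.
Stage 2: -7 dBV ≤ 11 dBV, so stage 2 doesn't engage; output -7 dBV.
Stage 3: below threshold (-7 ≤ -1); passes unchanged; output -7 dBV.

-7 dBV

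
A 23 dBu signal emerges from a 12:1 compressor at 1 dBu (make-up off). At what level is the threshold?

-1 dBu

Let T be the threshold. Output overshoot = (input overshoot)/R, so 1 − T = (23 − T)/12.
12·(1 − T) = 23 − T → 11·T = 12 − 23 = -11.
T = -11/11 = -1 dBu.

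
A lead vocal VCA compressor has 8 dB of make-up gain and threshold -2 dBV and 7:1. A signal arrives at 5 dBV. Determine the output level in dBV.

7 dBV

The input is 7 dB above the -2 dBV threshold.
7:1 compression reduces that to 7/7 = 1 dB over.
So the level is -2 + 1 = -1 dBV; make-up adds 8 dB, giving 7 dBV.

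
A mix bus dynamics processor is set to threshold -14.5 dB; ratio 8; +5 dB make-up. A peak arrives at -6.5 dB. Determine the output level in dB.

-8.5 dB

Overshoot: -6.5 − (-14.5) = 8 dB.
At 8:1 the overshoot is divided by 8, leaving 1 dB above threshold.
Output = -14.5 + 1 = -13.5 dB; make-up adds 5 dB, giving -8.5 dB.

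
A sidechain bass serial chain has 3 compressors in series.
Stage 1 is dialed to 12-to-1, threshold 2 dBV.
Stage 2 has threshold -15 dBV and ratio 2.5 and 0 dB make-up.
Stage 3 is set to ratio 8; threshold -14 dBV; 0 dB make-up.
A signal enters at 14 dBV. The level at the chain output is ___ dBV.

-13.225 dBV

Stage 1: 14 dBV is 12 dB over 2 dBV; at 12:1 that becomes 1 dB over, giving 3 dBV.
Stage 2: overshoot 18 dB → 18/2.5 = 7.2 dB → -7.8 dBV.
Stage 3: overshoot 6.2 dB → 6.2/8 = 0.775 dB → -13.225 dBV.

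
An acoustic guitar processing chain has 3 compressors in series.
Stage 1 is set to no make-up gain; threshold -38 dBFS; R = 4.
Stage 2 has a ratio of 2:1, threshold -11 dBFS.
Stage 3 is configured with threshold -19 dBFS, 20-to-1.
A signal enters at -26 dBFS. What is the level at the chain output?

-35 dBFS

Stage 1: 12 dB above -38 dBFS, reduced 4:1 to 3 dB above → -35 dBFS.
Stage 2: -35 dBFS ≤ -11 dBFS, so stage 2 doesn't engage; output -35 dBFS.
Stage 3: -35 dBFS ≤ -19 dBFS, so stage 3 doesn't engage; output -35 dBFS.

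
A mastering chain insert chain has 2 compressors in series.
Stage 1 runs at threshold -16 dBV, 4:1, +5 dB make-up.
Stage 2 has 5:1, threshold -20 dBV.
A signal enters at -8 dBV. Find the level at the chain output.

-17.8 dBV

Stage 1: 8 dB above -16 dBV, reduced 4:1 to 2 dB above → -14 dBV; +5 dB make-up → -9 dBV.
Stage 2: -9 dBV is 11 dB over -20 dBV; at 5:1 that becomes 2.2 dB over, giving -17.8 dBV.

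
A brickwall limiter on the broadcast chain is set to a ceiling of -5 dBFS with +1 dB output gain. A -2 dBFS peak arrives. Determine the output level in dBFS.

-4 dBFS

The limiter clamps the peak to its -5 dBFS ceiling.
Output gain then adds 1 dB: -5 + 1 = -4 dBFS.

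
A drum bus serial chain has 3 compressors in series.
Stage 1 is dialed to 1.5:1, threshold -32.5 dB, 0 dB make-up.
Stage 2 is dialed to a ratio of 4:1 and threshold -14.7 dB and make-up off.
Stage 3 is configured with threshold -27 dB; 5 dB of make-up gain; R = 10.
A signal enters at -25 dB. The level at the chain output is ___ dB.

-22.5 dB

Stage 1: -25 dB is 7.5 dB over -32.5 dB; at 1.5:1 that becomes 5 dB over, giving -27.5 dB.
Stage 2: -27.5 dB ≤ -14.7 dB, so stage 2 doesn't engage; output -27.5 dB.
Stage 3: -27.5 dB is at or below the -27 dB threshold — no compression; make-up brings it to -22.5 dB.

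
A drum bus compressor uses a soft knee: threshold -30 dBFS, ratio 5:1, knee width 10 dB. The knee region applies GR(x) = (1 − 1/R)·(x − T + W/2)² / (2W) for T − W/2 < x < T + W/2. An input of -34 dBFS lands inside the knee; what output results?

x − T + W/2 = -34 − (-30) + 5 = 1.
GR = (1 − 1/5) × 1² / 20 = 0.8 × 1 / 20 = 0.04 dB.
Output = -34 − 0.04 = -34.04 dBFS.

-34.04 dBFS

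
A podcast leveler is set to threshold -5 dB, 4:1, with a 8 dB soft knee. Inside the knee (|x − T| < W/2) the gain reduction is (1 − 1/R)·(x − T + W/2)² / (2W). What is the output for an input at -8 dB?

-8.046875 dB

x − T + W/2 = -8 − (-5) + 4 = 1.
GR = (1 − 1/4) × 1² / 16 = 0.75 × 1 / 16 = 0.046875 dB.
Output = -8 − 0.046875 = -8.046875 dB.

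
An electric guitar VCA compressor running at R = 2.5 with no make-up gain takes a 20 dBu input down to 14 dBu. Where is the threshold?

10 dBu

Let T be the threshold. Output overshoot = (input overshoot)/R, so 14 − T = (20 − T)/2.5.
2.5·(14 − T) = 20 − T → 1.5·T = 35 − 20 = 15.
T = 15/1.5 = 10 dBu.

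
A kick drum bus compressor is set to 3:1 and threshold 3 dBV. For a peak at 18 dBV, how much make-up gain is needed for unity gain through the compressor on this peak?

10 dB

Overshoot 15 dB → 15/3 = 5 dB after compression, so the compressed level is 3 + 5 = 8 dBV.
Make-up = target − compressed = 18 − 8 = 10 dB.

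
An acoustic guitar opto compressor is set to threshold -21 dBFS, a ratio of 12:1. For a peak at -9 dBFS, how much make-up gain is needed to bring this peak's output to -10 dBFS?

10 dB

The peak compresses to -21 + 12/12 = -20 dBFS.
To reach -10 dBFS requires -10 − (-20) = 10 dB of make-up.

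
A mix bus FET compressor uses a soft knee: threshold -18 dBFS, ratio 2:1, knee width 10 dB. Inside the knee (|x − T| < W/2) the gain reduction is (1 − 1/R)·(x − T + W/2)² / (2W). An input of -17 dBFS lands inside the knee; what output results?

x − T + W/2 = -17 − (-18) + 5 = 6.
GR = (1 − 1/2) × 6² / 20 = 0.5 × 36 / 20 = 0.9 dB.
Output = -17 − 0.9 = -17.9 dBFS.

-17.9 dBFS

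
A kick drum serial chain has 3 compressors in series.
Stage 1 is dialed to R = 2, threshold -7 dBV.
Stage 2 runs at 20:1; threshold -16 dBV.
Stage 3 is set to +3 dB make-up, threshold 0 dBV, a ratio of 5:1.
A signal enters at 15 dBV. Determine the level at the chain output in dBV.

-12 dBV

Stage 1: overshoot 22 dB → 22/2 = 11 dB → 4 dBV.
Stage 2: 4 dBV is 20 dB over -16 dBV; at 20:1 that becomes 1 dB over, giving -15 dBV.
Stage 3: -15 dBV is at or below the 0 dBV threshold — no compression; make-up brings it to -12 dBV.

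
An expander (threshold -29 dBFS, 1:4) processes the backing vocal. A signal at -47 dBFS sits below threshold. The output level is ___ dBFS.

-101 dBFS

Undershoot = (-29) − (-47) = 18 dB.
At 1:4, that expands to 72 dB under threshold.
Output = -29 − 72 = -101 dBFS.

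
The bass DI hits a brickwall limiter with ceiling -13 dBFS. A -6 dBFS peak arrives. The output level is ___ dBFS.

At ∞:1, everything above -13 dBFS is held at the ceiling.

-13 dBFS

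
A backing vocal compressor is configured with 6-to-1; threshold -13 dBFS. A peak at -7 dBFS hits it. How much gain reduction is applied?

Overshoot = -7 − (-13) = 6 dB.
At 6:1, output sits 6/6 = 1 dB above threshold.
So the signal is attenuated by 6 − 1 = 5 dB.

5 dB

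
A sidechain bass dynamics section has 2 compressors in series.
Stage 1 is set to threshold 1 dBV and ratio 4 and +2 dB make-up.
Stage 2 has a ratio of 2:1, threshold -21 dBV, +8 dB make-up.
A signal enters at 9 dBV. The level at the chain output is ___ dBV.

0 dBV

Stage 1: overshoot 8 dB → 8/4 = 2 dB → 3 dBV; +2 dB make-up → 5 dBV.
Stage 2: 26 dB above -21 dBV, reduced 2:1 to 13 dB above → -8 dBV; +8 dB make-up → 0 dBV.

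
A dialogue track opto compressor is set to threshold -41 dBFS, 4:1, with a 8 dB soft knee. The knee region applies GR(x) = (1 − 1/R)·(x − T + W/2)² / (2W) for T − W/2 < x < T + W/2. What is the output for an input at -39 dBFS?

x − T + W/2 = -39 − (-41) + 4 = 6.
GR = (1 − 1/4) × 6² / 16 = 0.75 × 36 / 16 = 1.6875 dB.
Output = -39 − 1.6875 = -40.6875 dBFS.

-40.6875 dBFS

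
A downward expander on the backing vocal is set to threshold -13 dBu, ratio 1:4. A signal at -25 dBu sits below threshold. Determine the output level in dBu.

-61 dBu

Undershoot = (-13) − (-25) = 12 dB.
At 1:4, that expands to 48 dB under threshold.
Output = -13 − 48 = -61 dBu.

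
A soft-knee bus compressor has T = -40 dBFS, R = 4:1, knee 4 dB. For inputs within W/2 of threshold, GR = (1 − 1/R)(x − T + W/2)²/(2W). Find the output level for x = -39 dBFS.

-39.84375 dBFS

x − T + W/2 = -39 − (-40) + 2 = 3.
GR = (1 − 1/4) × 3² / 8 = 0.75 × 9 / 8 = 0.84375 dB.
Output = -39 − 0.84375 = -39.84375 dBFS.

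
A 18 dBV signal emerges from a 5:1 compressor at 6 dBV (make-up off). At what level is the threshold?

Gain reduction = 18 − 6 = 12 dB; output overshoot = GR / (R − 1) = 12 / 4 = 3 dB.
Threshold = output − output overshoot = 6 − 3 = 3 dBV.

3 dBV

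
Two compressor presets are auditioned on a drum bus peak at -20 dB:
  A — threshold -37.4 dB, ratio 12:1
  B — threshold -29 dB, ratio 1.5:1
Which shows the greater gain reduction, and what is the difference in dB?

A: 17.4 dB over, compressed to 1.45 dB over, so 15.95 dB of GR.
B: 9 dB over, compressed to 6 dB over, so 3 dB of GR.
A applies 12.95 dB more gain reduction.

A, by 12.95 dB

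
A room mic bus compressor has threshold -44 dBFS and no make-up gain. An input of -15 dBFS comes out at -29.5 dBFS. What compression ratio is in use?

2:1

Input overshoot = -15 − (-44) = 29 dB; output overshoot = -29.5 − (-44) = 14.5 dB.
Ratio = 29 / 14.5 = 2.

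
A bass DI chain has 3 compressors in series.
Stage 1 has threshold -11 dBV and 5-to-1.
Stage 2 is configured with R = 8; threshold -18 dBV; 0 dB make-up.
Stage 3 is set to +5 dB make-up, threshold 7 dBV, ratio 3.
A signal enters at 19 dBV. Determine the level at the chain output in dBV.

Stage 1: 19 dBV is 30 dB over -11 dBV; at 5:1 that becomes 6 dB over, giving -5 dBV.
Stage 2: 13 dB above -18 dBV, reduced 8:1 to 1.625 dB above → -16.375 dBV.
Stage 3: -16.375 dBV ≤ 7 dBV, so stage 3 doesn't engage; make-up brings it to -11.375 dBV.

-11.375 dBV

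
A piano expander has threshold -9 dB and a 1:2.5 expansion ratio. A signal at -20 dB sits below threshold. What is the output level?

-36.5 dB

Undershoot = (-9) − (-20) = 11 dB.
At 1:2.5, that expands to 27.5 dB under threshold.
Output = -9 − 27.5 = -36.5 dB.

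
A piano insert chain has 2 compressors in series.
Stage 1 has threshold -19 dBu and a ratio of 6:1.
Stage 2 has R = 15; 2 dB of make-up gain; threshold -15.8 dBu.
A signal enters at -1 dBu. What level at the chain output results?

-14 dBu

Stage 1: overshoot 18 dB → 18/6 = 3 dB → -16 dBu.
Stage 2: -16 dBu ≤ -15.8 dBu, so stage 2 doesn't engage; make-up brings it to -14 dBu.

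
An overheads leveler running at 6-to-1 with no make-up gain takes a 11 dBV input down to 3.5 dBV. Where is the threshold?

Let T be the threshold. Output overshoot = (input overshoot)/R, so 3.5 − T = (11 − T)/6.
6·(3.5 − T) = 11 − T → 5·T = 21 − 11 = 10.
T = 10/5 = 2 dBV.

2 dBV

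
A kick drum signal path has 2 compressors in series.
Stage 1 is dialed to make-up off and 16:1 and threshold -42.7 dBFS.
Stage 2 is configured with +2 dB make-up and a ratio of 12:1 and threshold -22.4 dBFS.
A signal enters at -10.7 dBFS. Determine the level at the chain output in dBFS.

-38.7 dBFS

Stage 1: 32 dB above -42.7 dBFS, reduced 16:1 to 2 dB above → -40.7 dBFS.
Stage 2: -40.7 dBFS is at or below the -22.4 dBFS threshold — no compression; make-up brings it to -38.7 dBFS.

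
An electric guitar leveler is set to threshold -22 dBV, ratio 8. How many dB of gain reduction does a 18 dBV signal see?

35 dB

The signal is 40 dB above threshold.
After 8:1 compression the overshoot becomes 40/8 = 5 dB.
GR = overshoot in − overshoot out = 40 − 5 = 35 dB.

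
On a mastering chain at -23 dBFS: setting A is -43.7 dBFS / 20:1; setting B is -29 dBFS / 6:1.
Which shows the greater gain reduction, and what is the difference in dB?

A: 20.7 dB over, compressed to 1.035 dB over, so 19.665 dB of GR.
B: 6 dB over, compressed to 1 dB over, so 5 dB of GR.
A applies 14.665 dB more gain reduction.

A, by 14.665 dB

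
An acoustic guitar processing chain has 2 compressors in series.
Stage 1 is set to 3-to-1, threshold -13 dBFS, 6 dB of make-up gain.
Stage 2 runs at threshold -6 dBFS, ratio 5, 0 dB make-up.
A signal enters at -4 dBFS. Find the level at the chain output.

Stage 1: overshoot 9 dB → 9/3 = 3 dB → -10 dBFS; +6 dB make-up → -4 dBFS.
Stage 2: 2 dB above -6 dBFS, reduced 5:1 to 0.4 dB above → -5.6 dBFS.

-5.6 dBFS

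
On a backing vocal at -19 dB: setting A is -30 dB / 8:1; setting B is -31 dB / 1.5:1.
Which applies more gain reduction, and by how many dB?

A, by 5.625 dB

A: 11 dB over, compressed to 1.375 dB over, so 9.625 dB of GR.
B: 12 dB over, compressed to 8 dB over, so 4 dB of GR.
A applies 5.625 dB more gain reduction.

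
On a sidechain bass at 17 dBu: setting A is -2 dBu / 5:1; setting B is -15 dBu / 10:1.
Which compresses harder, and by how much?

B, by 13.6 dB

A: overshoot 19 dB → output overshoot 3.8 dB → GR 15.2 dB.
B: overshoot 32 dB → output overshoot 3.2 dB → GR 28.8 dB.
B applies 13.6 dB more gain reduction.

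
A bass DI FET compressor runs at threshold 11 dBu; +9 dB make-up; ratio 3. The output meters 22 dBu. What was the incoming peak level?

Before make-up, the level was 22 − 9 = 13 dBu.
Post-compression overshoot = 13 − 11 = 2 dB.
Undo the ratio: input overshoot = 2 × 3 = 6 dB, giving input = 17 dBu.

17 dBu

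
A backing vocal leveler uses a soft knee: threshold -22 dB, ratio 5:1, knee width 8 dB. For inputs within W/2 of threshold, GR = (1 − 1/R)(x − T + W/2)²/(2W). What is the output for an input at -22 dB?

x − T + W/2 = -22 − (-22) + 4 = 4.
GR = (1 − 1/5) × 4² / 16 = 0.8 × 16 / 16 = 0.8 dB.
Output = -22 − 0.8 = -22.8 dB.

-22.8 dB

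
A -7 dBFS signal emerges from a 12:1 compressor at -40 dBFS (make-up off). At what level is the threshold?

-43 dBFS

Let T be the threshold. Output overshoot = (input overshoot)/R, so -40 − T = (-7 − T)/12.
12·(-40 − T) = -7 − T → 11·T = -480 − (-7) = -473.
T = -473/11 = -43 dBFS.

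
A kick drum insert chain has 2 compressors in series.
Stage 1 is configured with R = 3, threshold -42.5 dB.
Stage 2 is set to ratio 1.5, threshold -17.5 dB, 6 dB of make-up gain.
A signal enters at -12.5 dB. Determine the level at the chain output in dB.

Stage 1: 30 dB above -42.5 dB, reduced 3:1 to 10 dB above → -32.5 dB.
Stage 2: -32.5 dB ≤ -17.5 dB, so stage 2 doesn't engage; make-up brings it to -26.5 dB.

-26.5 dB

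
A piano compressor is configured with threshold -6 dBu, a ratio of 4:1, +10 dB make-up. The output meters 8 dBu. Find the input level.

Before make-up, the level was 8 − 10 = -2 dBu.
That's 4 dB above the -6 dBu threshold.
Before 4:1 compression the overshoot was 4 × 4 = 16 dB, so input = -6 + 16 = 10 dBu.

10 dBu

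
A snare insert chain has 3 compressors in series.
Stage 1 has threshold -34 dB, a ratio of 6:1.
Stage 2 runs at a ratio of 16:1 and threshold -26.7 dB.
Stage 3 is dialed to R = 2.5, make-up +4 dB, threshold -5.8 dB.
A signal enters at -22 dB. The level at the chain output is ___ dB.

Stage 1: 12 dB above -34 dB, reduced 6:1 to 2 dB above → -32 dB.
Stage 2: -32 dB is at or below the -26.7 dB threshold — no compression; output -32 dB.
Stage 3: -32 dB is at or below the -5.8 dB threshold — no compression; make-up brings it to -28 dB.

-28 dB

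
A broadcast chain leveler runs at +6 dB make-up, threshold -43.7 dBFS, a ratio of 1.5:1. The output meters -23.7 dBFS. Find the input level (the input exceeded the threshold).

Remove make-up: -23.7 − 6 = -29.7 dBFS.
Post-compression overshoot = -29.7 − (-43.7) = 14 dB.
Undo the ratio: input overshoot = 14 × 1.5 = 21 dB, giving input = -22.7 dBFS.

-22.7 dBFS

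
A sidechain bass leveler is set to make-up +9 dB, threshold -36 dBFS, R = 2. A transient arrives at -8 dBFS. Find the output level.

-13 dBFS

The input is 28 dB above the -36 dBFS threshold.
The 28 dB excess becomes 14 dB after 2:1 reduction.
That puts the output at -22 dBFS; make-up adds 9 dB, giving -13 dBFS.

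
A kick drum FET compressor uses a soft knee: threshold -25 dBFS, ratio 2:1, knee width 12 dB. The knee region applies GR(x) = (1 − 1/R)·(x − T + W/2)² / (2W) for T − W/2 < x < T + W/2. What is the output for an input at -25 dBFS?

-25.75 dBFS

x − T + W/2 = -25 − (-25) + 6 = 6.
GR = (1 − 1/2) × 6² / 24 = 0.5 × 36 / 24 = 0.75 dB.
Output = -25 − 0.75 = -25.75 dBFS.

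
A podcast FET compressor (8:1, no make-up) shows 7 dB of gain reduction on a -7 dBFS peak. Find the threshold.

Gain reduction = -7 − (-14) = 7 dB; output overshoot = GR / (R − 1) = 7 / 7 = 1 dB.
Threshold = output − output overshoot = -14 − 1 = -15 dBFS.

-15 dBFS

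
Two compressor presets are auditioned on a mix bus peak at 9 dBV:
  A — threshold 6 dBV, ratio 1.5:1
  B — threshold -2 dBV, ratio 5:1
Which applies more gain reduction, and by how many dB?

B, by 7.8 dB

A: 3 dB over, compressed to 2 dB over, so 1 dB of GR.
B: 11 dB over, compressed to 2.2 dB over, so 8.8 dB of GR.
B reduces 7.8 dB more.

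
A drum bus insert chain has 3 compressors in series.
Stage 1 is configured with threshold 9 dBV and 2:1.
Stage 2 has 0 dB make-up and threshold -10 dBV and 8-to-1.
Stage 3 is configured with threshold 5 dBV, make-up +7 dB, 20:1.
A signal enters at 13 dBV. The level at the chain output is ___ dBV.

-0.375 dBV

Stage 1: overshoot 4 dB → 4/2 = 2 dB → 11 dBV.
Stage 2: overshoot 21 dB → 21/8 = 2.625 dB → -7.375 dBV.
Stage 3: -7.375 dBV is at or below the 5 dBV threshold — no compression; make-up brings it to -0.375 dBV.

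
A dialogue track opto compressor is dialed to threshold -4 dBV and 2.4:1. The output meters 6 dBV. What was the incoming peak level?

The compressed level sits 6 − (-4) = 10 dB over threshold.
Undo the ratio: input overshoot = 10 × 2.4 = 24 dB, giving input = 20 dBV.

20 dBV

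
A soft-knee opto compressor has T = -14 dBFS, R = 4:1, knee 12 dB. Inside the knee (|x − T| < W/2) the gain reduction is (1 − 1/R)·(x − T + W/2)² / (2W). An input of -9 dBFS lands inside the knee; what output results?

x − T + W/2 = -9 − (-14) + 6 = 11.
GR = (1 − 1/4) × 11² / 24 = 0.75 × 121 / 24 = 3.78125 dB.
Output = -9 − 3.78125 = -12.78125 dBFS.

-12.78125 dBFS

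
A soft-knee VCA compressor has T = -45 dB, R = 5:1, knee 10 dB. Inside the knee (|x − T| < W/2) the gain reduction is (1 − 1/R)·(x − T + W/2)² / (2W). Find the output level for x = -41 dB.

-44.24 dB

x − T + W/2 = -41 − (-45) + 5 = 9.
GR = (1 − 1/5) × 9² / 20 = 0.8 × 81 / 20 = 3.24 dB.
Output = -41 − 3.24 = -44.24 dB.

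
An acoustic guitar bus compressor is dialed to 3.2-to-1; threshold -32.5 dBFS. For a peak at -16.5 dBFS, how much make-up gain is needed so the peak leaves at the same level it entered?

11 dB

The peak compresses to -32.5 + 16/3.2 = -27.5 dBFS.
To reach -16.5 dBFS requires -16.5 − (-27.5) = 11 dB of make-up.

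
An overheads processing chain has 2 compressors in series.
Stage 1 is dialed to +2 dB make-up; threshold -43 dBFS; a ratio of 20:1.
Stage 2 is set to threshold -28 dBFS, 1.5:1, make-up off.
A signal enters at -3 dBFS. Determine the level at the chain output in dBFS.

Stage 1: 40 dB above -43 dBFS, reduced 20:1 to 2 dB above → -41 dBFS; +2 dB make-up → -39 dBFS.
Stage 2: -39 dBFS ≤ -28 dBFS, so stage 2 doesn't engage; output -39 dBFS.

-39 dBFS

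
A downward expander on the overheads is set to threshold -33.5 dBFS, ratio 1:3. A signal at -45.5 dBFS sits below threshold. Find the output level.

-69.5 dBFS

Undershoot = (-33.5) − (-45.5) = 12 dB.
At 1:3, that expands to 36 dB under threshold.
Output = -33.5 − 36 = -69.5 dBFS.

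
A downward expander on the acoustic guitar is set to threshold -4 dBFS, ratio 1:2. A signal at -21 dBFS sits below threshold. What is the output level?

-38 dBFS

Below threshold, a 1:2 expander applies gain = (2−1)×(T − x) of attenuation.
(2−1) × 17 = 17 dB, so output = -21 − 17 = -38 dBFS.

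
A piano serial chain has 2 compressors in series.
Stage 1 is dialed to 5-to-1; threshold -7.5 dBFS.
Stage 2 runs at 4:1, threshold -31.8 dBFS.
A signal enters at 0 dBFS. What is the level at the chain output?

-25.35 dBFS

Stage 1: overshoot 7.5 dB → 7.5/5 = 1.5 dB → -6 dBFS.
Stage 2: overshoot 25.8 dB → 25.8/4 = 6.45 dB → -25.35 dBFS.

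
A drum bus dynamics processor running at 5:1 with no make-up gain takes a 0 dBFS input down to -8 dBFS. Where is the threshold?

Gain reduction = 0 − (-8) = 8 dB; output overshoot = GR / (R − 1) = 8 / 4 = 2 dB.
Threshold = output − output overshoot = -8 − 2 = -10 dBFS.

-10 dBFS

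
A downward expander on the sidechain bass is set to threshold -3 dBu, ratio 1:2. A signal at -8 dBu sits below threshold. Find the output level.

-13 dBu

Undershoot = (-3) − (-8) = 5 dB.
At 1:2, that expands to 10 dB under threshold.
Output = -3 − 10 = -13 dBu.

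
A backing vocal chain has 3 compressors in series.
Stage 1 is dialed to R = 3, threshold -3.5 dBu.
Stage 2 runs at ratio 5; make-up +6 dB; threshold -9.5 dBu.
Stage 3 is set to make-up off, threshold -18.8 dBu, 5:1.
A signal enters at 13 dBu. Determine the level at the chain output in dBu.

Stage 1: overshoot 16.5 dB → 16.5/3 = 5.5 dB → 2 dBu.
Stage 2: 11.5 dB above -9.5 dBu, reduced 5:1 to 2.3 dB above → -7.2 dBu; +6 dB make-up → -1.2 dBu.
Stage 3: overshoot 17.6 dB → 17.6/5 = 3.52 dB → -15.28 dBu.

-15.28 dBu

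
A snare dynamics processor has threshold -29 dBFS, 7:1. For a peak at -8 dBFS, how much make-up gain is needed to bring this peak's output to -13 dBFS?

Without make-up, output = threshold + overshoot/7 = -29 + 3 = -26 dBFS.
Gap to target: 13 dB.

13 dB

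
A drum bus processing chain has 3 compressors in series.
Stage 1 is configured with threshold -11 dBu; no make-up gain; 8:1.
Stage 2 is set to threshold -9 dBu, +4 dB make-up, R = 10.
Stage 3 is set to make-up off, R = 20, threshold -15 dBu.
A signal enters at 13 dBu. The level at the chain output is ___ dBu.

-14.495 dBu

Stage 1: 24 dB above -11 dBu, reduced 8:1 to 3 dB above → -8 dBu.
Stage 2: -8 dBu is 1 dB over -9 dBu; at 10:1 that becomes 0.1 dB over, giving -8.9 dBu; +4 dB make-up → -4.9 dBu.
Stage 3: -4.9 dBu is 10.1 dB over -15 dBu; at 20:1 that becomes 0.505 dB over, giving -14.495 dBu.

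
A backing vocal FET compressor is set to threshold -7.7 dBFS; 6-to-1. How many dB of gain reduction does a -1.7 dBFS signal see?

-1.7 dBFS exceeds the threshold by 6 dB.
After 6:1 compression the overshoot becomes 6/6 = 1 dB.
So the signal is attenuated by 6 − 1 = 5 dB.

5 dB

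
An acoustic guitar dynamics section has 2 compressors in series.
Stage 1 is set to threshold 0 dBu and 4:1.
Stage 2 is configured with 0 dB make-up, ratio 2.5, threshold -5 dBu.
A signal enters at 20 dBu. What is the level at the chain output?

-1 dBu

Stage 1: 20 dBu is 20 dB over 0 dBu; at 4:1 that becomes 5 dB over, giving 5 dBu.
Stage 2: 5 dBu is 10 dB over -5 dBu; at 2.5:1 that becomes 4 dB over, giving -1 dBu.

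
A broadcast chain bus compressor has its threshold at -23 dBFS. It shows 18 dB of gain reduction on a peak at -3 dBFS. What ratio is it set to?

10:1

Input overshoot = -3 − (-23) = 20 dB.
Output overshoot = 20 − 18 = 2 dB.
Ratio = input overshoot / output overshoot = 20 / 2 = 10.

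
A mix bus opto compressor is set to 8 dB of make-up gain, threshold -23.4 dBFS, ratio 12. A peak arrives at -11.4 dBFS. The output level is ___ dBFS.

The input is 12 dB above the -23.4 dBFS threshold.
At 12:1 the overshoot is divided by 12, leaving 1 dB above threshold.
That puts the output at -22.4 dBFS; make-up adds 8 dB, giving -14.4 dBFS.

-14.4 dBFS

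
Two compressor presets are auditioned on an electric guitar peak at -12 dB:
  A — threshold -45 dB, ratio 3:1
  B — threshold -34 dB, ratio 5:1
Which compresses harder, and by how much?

A: GR = 33 − 33/3 = 22 dB.
B: GR = 22 − 22/5 = 17.6 dB.
A applies 4.4 dB more gain reduction.

A, by 4.4 dB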